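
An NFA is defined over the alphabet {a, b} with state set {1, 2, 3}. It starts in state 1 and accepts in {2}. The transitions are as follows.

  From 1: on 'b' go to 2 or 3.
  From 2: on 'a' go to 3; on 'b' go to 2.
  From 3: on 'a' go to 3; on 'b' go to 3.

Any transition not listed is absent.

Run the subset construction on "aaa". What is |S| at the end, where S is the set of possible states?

0

Start in {1}.
Read 'a': 1→∅; now ∅.
The set is empty and remains empty for the remaining 2 symbols.
That set has 0 states.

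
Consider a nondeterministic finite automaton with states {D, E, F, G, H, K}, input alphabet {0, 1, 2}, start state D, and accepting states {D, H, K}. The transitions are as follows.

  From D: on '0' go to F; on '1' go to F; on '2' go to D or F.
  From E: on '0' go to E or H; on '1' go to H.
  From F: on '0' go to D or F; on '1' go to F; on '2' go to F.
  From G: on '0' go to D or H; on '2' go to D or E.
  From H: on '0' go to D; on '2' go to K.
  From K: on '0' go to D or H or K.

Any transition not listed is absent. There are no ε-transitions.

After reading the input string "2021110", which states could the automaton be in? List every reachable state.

{D, F}

Start in {D}.
Read '2': D→{D, F}; now {D, F}.
Read '0': D→{F}, F→{D, F}; now {D, F}.
Read '2': D→{D, F}, F→{F}; now {D, F}.
Read '1': D→{F}, F→{F}; now {F}.
Read '1': F→{F}; now {F}.
Read '1': F→{F}; now {F}.
Read '0': F→{D, F}; now {D, F}.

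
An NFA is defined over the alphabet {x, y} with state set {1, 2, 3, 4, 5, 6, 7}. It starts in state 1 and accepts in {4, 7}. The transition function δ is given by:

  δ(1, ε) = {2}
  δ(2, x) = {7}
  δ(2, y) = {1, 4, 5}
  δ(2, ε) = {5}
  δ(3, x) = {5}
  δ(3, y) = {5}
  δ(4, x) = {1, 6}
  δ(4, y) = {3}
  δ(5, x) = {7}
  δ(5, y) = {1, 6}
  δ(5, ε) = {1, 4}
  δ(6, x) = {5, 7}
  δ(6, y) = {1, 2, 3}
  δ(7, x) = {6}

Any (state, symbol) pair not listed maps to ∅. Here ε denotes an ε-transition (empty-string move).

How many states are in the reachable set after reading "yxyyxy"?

Start: ε-closure({1}) = {1, 2, 4, 5}.
Read 'y': {1, 2, 4, 5} → {1, 2, 3, 4, 5, 6}.
Read 'x': {1, 2, 3, 4, 5, 6} → {1, 2, 4, 5, 6, 7}.
Read 'y': {1, 2, 4, 5, 6, 7} → {1, 2, 3, 4, 5, 6}.
Read 'y': {1, 2, 3, 4, 5, 6} → {1, 2, 3, 4, 5, 6}.
Read 'x': {1, 2, 3, 4, 5, 6} → {1, 2, 4, 5, 6, 7}.
Read 'y': {1, 2, 4, 5, 6, 7} → {1, 2, 3, 4, 5, 6}.
That set has 6 states.

6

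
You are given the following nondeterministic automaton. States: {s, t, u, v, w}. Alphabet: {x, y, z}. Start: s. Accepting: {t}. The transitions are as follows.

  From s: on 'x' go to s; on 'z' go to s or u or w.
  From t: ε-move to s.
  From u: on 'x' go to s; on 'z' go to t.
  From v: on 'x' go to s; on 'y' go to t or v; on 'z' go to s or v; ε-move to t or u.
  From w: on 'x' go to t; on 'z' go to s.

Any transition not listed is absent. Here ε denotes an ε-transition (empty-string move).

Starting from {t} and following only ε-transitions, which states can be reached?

{s, t}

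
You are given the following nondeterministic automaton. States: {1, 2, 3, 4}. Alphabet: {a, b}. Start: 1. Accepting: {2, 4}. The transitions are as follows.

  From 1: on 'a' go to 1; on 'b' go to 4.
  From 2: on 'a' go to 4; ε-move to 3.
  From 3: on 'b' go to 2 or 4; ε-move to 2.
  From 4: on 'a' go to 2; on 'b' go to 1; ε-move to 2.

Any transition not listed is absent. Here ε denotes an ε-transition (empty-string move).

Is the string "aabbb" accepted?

Yes

Start in {1}.
Read 'a': 1→{1}; now {1}.
Read 'a': 1→{1}; now {1}.
Read 'b': 1→{4}; union {4}; ε-closure = {2, 3, 4}.
Read 'b': 2→∅, 3→{2, 4}, 4→{1}; union {1, 2, 4}; ε-closure = {1, 2, 3, 4}.
Read 'b': 1→{4}, 2→∅, 3→{2, 4}, 4→{1}; union {1, 2, 4}; ε-closure = {1, 2, 3, 4}.
The final set {1, 2, 3, 4} contains the accepting states 2, 4.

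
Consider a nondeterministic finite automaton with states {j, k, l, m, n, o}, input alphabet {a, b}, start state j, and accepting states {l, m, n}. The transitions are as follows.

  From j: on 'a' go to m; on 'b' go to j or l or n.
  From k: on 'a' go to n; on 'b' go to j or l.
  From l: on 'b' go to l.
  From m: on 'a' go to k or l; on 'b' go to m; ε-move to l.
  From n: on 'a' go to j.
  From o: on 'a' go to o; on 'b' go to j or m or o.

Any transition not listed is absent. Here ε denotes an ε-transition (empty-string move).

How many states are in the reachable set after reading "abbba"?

2

Start in {j}.
Read 'a': {j} → {l, m}.
Read 'b': {l, m} → {l, m}.
Read 'b': {l, m} → {l, m}.
Read 'b': {l, m} → {l, m}.
Read 'a': {l, m} → {k, l}.
That set has 2 states.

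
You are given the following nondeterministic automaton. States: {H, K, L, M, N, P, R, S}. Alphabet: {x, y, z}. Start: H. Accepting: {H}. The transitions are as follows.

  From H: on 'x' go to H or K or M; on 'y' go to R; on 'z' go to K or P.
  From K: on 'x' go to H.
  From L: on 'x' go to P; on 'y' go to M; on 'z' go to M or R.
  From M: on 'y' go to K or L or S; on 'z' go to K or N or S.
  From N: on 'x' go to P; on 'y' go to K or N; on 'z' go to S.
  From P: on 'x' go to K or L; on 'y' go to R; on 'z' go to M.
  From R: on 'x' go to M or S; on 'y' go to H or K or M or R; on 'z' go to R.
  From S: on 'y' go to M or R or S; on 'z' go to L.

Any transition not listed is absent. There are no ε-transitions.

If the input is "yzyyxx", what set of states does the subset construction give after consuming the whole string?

{H, K, L, M}

Start in {H}.
Read 'y': {H} → {R}.
Read 'z': {R} → {R}.
Read 'y': {R} → {H, K, M, R}.
Read 'y': {H, K, M, R} → {H, K, L, M, R, S}.
Read 'x': {H, K, L, M, R, S} → {H, K, M, P, S}.
Read 'x': {H, K, M, P, S} → {H, K, L, M}.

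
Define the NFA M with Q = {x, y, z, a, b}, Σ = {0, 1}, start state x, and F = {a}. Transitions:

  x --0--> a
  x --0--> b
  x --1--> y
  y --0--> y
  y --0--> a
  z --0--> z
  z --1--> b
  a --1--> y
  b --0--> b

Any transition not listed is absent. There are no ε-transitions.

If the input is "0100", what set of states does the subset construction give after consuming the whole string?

Start in {x}.
Read '0': x→{a, b}; now {a, b}.
Read '1': a→{y}, b→∅; now {y}.
Read '0': y→{y, a}; now {y, a}.
Read '0': y→{y, a}, a→∅; now {y, a}.

{y, a}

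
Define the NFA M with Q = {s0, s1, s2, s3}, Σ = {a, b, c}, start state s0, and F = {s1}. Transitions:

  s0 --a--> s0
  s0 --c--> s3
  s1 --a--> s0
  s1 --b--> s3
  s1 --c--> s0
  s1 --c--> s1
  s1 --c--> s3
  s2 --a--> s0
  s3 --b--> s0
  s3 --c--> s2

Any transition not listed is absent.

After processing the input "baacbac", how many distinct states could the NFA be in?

0

Start in {s0}.
Read 'b': {s0} → ∅.
The set is empty and remains empty for the remaining 6 symbols.
That set has 0 states.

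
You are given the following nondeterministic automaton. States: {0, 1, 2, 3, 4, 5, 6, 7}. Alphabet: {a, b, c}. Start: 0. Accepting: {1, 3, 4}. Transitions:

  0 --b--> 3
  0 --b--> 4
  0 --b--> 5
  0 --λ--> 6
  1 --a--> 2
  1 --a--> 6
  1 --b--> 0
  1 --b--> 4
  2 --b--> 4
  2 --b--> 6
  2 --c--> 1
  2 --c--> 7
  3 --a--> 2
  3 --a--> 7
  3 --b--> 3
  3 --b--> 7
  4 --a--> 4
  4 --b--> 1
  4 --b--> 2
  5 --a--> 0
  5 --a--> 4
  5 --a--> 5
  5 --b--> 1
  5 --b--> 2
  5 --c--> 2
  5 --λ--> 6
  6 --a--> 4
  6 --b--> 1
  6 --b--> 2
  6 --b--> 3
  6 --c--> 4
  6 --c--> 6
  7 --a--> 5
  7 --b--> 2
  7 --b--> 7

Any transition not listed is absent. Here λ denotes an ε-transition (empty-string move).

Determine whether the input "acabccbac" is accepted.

Start: ε-closure({0}) = {0, 6}.
Read 'a': {0, 6} → {4}.
Read 'c': {4} → ∅.
The set is empty and remains empty for the remaining 7 symbols.
The final set ∅ contains no accepting state.

No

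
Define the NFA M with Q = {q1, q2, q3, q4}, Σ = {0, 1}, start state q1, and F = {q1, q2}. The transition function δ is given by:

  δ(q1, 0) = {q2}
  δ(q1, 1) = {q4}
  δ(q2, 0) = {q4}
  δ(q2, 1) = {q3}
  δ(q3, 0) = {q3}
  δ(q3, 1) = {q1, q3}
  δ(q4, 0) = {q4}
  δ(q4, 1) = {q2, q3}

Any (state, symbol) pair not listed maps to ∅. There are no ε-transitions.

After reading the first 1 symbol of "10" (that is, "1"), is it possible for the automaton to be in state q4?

Yes

Start in {q1}.
Read '1': q1→{q4}; now {q4}.
State q4 is in {q4}.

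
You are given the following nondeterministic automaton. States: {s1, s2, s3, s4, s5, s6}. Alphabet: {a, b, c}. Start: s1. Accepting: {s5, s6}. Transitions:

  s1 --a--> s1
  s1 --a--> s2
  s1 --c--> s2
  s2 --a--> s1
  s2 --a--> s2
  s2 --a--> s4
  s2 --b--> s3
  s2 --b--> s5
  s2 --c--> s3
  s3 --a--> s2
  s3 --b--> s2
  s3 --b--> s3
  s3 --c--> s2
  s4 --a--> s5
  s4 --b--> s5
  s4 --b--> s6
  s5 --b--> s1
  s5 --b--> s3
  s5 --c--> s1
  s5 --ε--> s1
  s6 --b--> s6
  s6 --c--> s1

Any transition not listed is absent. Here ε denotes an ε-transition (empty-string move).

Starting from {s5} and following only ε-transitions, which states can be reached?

Begin with {s5}.
ε-move s5 → s1; add s1.

{s1, s5}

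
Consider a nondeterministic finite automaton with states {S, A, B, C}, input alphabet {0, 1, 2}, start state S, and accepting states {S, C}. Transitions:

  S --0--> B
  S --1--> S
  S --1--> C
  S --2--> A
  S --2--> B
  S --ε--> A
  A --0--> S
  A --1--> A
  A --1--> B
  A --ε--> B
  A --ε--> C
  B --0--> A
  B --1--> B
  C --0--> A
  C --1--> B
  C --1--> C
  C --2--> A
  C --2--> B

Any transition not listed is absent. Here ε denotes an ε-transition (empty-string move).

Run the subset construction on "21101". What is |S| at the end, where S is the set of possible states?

4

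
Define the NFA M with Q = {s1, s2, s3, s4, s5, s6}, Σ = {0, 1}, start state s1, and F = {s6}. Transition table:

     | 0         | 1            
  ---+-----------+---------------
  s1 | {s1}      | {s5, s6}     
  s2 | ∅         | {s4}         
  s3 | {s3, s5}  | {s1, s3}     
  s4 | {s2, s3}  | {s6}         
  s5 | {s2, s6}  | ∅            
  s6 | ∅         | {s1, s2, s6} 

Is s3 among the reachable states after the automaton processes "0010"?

Start in {s1}.
Read '0': s1→{s1}; now {s1}.
Read '0': s1→{s1}; now {s1}.
Read '1': s1→{s5, s6}; now {s5, s6}.
Read '0': s5→{s2, s6}, s6→∅; now {s2, s6}.
State s3 is not in {s2, s6}.

No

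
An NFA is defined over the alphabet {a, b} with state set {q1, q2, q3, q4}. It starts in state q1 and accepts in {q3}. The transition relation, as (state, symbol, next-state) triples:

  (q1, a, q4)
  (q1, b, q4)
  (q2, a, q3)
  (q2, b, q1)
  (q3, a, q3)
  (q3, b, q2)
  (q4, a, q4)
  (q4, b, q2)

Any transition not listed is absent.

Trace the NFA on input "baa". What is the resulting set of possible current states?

Start in {q1}.
Read 'b': {q1} → {q4}.
Read 'a': {q4} → {q4}.
Read 'a': {q4} → {q4}.

{q4}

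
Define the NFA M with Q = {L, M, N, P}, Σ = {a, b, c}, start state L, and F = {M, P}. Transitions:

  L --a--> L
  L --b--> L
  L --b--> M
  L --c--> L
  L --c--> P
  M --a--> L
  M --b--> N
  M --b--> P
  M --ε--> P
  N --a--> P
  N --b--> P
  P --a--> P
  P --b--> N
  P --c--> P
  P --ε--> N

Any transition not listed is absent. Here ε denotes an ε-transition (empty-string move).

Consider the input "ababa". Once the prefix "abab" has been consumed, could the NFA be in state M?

Start in {L}.
Read 'a': {L} → {L}.
Read 'b': {L} → {L, M, N, P}.
Read 'a': {L, M, N, P} → {L, N, P}.
Read 'b': {L, N, P} → {L, M, N, P}.
State M is in {L, M, N, P}.

Yes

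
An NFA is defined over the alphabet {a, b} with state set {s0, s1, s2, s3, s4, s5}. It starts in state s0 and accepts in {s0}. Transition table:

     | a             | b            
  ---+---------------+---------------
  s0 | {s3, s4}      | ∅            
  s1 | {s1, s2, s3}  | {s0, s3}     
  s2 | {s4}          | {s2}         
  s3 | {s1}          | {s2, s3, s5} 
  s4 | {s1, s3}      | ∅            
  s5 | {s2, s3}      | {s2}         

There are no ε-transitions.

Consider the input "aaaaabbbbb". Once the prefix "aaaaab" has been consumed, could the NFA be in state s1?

No

Start in {s0}.
Read 'a': s0→{s3, s4}; now {s3, s4}.
Read 'a': s3→{s1}, s4→{s1, s3}; now {s1, s3}.
Read 'a': s1→{s1, s2, s3}, s3→{s1}; now {s1, s2, s3}.
Read 'a': s1→{s1, s2, s3}, s2→{s4}, s3→{s1}; now {s1, s2, s3, s4}.
Read 'a': s1→{s1, s2, s3}, s2→{s4}, s3→{s1}, s4→{s1, s3}; now {s1, s2, s3, s4}.
Read 'b': s1→{s0, s3}, s2→{s2}, s3→{s2, s3, s5}, s4→∅; now {s0, s2, s3, s5}.
State s1 is not in {s0, s2, s3, s5}.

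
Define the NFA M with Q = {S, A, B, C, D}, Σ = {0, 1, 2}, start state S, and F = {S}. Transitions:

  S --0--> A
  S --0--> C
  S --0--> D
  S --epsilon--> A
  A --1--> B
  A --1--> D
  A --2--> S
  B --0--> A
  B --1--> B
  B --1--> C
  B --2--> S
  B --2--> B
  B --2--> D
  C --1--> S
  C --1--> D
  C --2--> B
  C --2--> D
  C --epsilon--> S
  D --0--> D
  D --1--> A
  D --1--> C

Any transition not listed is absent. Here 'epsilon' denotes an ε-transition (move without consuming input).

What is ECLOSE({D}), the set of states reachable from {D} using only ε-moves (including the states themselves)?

{D}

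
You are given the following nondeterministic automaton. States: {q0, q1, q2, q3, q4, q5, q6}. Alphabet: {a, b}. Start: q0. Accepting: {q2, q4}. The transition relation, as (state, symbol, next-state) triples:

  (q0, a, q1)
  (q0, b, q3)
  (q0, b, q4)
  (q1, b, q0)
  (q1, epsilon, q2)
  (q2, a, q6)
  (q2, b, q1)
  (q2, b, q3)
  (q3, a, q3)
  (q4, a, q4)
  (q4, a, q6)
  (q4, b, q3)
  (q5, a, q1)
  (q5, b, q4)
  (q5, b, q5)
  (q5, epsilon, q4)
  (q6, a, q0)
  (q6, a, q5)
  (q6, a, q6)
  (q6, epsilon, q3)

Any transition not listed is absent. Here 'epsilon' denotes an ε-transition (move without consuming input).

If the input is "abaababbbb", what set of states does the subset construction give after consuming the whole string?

Start in {q0}.
Read 'a': q0→{q1}; union {q1}; ε-closure = {q1, q2}.
Read 'b': q1→{q0}, q2→{q1, q3}; union {q0, q1, q3}; ε-closure = {q0, q1, q2, q3}.
Read 'a': q0→{q1}, q1→∅, q2→{q6}, q3→{q3}; union {q1, q3, q6}; ε-closure = {q1, q2, q3, q6}.
Read 'a': q1→∅, q2→{q6}, q3→{q3}, q6→{q0, q5, q6}; union {q0, q3, q5, q6}; ε-closure = {q0, q3, q4, q5, q6}.
Read 'b': q0→{q3, q4}, q3→∅, q4→{q3}, q5→{q4, q5}, q6→∅; now {q3, q4, q5}.
Read 'a': q3→{q3}, q4→{q4, q6}, q5→{q1}; union {q1, q3, q4, q6}; ε-closure = {q1, q2, q3, q4, q6}.
Read 'b': q1→{q0}, q2→{q1, q3}, q3→∅, q4→{q3}, q6→∅; union {q0, q1, q3}; ε-closure = {q0, q1, q2, q3}.
Read 'b': q0→{q3, q4}, q1→{q0}, q2→{q1, q3}, q3→∅; union {q0, q1, q3, q4}; ε-closure = {q0, q1, q2, q3, q4}.
Read 'b': q0→{q3, q4}, q1→{q0}, q2→{q1, q3}, q3→∅, q4→{q3}; union {q0, q1, q3, q4}; ε-closure = {q0, q1, q2, q3, q4}.
Read 'b': q0→{q3, q4}, q1→{q0}, q2→{q1, q3}, q3→∅, q4→{q3}; union {q0, q1, q3, q4}; ε-closure = {q0, q1, q2, q3, q4}.

{q0, q1, q2, q3, q4}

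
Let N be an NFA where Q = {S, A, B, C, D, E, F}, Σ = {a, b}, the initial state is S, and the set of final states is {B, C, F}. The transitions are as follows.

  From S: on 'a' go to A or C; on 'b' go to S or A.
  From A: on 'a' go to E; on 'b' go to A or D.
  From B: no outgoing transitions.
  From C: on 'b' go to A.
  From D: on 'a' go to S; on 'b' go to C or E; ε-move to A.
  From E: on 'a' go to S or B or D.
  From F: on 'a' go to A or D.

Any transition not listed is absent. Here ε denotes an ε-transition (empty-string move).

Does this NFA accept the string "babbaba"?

Yes

Start in {S}.
Read 'b': S→{S, A}; now {S, A}.
Read 'a': S→{A, C}, A→{E}; now {A, C, E}.
Read 'b': A→{A, D}, C→{A}, E→∅; now {A, D}.
Read 'b': A→{A, D}, D→{C, E}; now {A, C, D, E}.
Read 'a': A→{E}, C→∅, D→{S}, E→{S, B, D}; union {S, B, D, E}; ε-closure = {S, A, B, D, E}.
Read 'b': S→{S, A}, A→{A, D}, B→∅, D→{C, E}, E→∅; now {S, A, C, D, E}.
Read 'a': S→{A, C}, A→{E}, C→∅, D→{S}, E→{S, B, D}; now {S, A, B, C, D, E}.
The final set {S, A, B, C, D, E} contains the accepting states B, C.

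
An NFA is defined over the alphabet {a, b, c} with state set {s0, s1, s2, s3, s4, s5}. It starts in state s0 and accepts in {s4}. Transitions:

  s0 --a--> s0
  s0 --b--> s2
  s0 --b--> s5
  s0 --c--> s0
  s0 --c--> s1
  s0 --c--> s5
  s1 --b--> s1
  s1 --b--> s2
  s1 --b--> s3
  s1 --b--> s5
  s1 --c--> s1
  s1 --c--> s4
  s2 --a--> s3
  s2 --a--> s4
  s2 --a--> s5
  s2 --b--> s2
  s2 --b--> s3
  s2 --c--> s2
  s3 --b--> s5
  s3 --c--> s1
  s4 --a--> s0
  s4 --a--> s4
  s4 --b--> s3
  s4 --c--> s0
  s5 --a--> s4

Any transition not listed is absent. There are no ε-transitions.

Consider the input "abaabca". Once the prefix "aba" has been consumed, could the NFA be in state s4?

Yes

Start in {s0}.
Read 'a': {s0} → {s0}.
Read 'b': {s0} → {s2, s5}.
Read 'a': {s2, s5} → {s3, s4, s5}.
State s4 is in {s3, s4, s5}.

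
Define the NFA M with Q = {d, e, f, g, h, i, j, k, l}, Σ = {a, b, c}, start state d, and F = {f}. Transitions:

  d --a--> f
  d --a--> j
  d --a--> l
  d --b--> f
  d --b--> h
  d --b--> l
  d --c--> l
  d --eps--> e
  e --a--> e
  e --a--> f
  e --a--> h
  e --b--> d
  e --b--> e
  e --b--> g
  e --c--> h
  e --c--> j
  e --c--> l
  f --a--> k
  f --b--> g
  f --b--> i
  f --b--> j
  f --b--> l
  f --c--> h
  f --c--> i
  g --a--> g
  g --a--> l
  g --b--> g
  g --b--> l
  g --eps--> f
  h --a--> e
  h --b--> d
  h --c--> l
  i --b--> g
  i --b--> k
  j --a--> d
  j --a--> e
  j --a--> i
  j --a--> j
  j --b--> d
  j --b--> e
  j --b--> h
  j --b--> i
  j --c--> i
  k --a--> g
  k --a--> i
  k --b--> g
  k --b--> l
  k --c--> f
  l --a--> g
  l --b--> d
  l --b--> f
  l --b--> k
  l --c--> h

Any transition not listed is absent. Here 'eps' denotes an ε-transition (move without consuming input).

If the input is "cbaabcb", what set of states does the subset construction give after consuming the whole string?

{d, e, f, g, h, i, j, k, l}

Start: ε-closure({d}) = {d, e}.
Read 'c': d→{l}, e→{h, j, l}; now {h, j, l}.
Read 'b': h→{d}, j→{d, e, h, i}, l→{d, f, k}; now {d, e, f, h, i, k}.
Read 'a': d→{f, j, l}, e→{e, f, h}, f→{k}, h→{e}, i→∅, k→{g, i}; now {e, f, g, h, i, j, k, l}.
Read 'a': e→{e, f, h}, f→{k}, g→{g, l}, h→{e}, i→∅, j→{d, e, i, j}, k→{g, i}, l→{g}; now {d, e, f, g, h, i, j, k, l}.
Read 'b': d→{f, h, l}, e→{d, e, g}, f→{g, i, j, l}, g→{g, l}, h→{d}, i→{g, k}, j→{d, e, h, i}, k→{g, l}, l→{d, f, k}; now {d, e, f, g, h, i, j, k, l}.
Read 'c': d→{l}, e→{h, j, l}, f→{h, i}, g→∅, h→{l}, i→∅, j→{i}, k→{f}, l→{h}; now {f, h, i, j, l}.
Read 'b': f→{g, i, j, l}, h→{d}, i→{g, k}, j→{d, e, h, i}, l→{d, f, k}; now {d, e, f, g, h, i, j, k, l}.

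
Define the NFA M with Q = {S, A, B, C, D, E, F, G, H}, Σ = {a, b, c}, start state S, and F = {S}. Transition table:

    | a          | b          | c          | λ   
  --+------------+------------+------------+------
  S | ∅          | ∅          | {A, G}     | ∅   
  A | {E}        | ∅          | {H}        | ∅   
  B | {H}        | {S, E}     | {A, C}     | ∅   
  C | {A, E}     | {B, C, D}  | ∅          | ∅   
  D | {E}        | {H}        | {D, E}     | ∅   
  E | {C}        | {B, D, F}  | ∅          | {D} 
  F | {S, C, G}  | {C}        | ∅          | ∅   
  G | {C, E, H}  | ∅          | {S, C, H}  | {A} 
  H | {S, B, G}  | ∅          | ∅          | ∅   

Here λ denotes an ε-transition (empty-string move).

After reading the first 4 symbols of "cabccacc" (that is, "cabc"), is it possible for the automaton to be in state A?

Start in {S}.
Read 'c': {S} → {A, G}.
Read 'a': {A, G} → {C, D, E, H}.
Read 'b': {C, D, E, H} → {B, C, D, F, H}.
Read 'c': {B, C, D, F, H} → {A, C, D, E}.
State A is in {A, C, D, E}.

Yes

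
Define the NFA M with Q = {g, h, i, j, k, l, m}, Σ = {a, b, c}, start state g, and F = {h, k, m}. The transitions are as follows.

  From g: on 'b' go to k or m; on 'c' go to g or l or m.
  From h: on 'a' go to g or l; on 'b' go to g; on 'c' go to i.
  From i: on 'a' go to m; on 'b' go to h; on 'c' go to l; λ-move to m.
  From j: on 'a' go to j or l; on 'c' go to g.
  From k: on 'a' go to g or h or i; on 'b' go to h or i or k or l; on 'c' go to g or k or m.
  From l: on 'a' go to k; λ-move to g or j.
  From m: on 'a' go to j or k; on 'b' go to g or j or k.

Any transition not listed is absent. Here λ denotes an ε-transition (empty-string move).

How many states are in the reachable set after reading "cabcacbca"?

7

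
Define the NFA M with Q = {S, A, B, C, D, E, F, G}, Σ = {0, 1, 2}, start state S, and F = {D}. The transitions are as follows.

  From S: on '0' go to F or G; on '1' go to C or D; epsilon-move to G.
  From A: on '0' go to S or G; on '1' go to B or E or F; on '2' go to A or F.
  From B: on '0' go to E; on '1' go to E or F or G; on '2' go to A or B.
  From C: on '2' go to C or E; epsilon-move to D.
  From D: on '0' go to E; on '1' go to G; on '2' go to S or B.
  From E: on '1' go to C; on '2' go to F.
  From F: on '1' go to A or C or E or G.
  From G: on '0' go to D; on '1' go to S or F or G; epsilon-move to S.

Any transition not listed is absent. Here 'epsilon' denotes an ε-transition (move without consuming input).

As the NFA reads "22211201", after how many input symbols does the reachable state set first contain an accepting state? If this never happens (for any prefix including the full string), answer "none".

none

Start: ε-closure({S}) = {S, G}.
Read '2': {S, G} → ∅.
The set is empty and remains empty for the remaining 7 symbols.
No reachable set along the way intersects F.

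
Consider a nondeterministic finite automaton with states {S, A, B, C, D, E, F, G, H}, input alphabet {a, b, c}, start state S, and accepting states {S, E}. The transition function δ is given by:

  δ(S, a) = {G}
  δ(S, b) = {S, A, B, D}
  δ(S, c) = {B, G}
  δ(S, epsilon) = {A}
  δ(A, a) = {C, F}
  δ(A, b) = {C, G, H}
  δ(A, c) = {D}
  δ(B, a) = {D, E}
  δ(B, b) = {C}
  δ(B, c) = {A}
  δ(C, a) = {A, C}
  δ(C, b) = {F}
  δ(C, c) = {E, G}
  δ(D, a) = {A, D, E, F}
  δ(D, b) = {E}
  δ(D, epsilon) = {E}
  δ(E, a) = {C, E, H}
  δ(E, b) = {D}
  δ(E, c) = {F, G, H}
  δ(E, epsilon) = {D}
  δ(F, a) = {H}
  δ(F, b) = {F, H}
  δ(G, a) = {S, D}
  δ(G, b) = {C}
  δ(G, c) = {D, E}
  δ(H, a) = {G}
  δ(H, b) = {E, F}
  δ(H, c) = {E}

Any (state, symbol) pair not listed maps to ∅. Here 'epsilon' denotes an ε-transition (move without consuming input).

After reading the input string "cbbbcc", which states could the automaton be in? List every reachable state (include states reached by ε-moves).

Start: ε-closure({S}) = {S, A}.
Read 'c': S→{B, G}, A→{D}; union {B, D, G}; ε-closure = {B, D, E, G}.
Read 'b': B→{C}, D→{E}, E→{D}, G→{C}; now {C, D, E}.
Read 'b': C→{F}, D→{E}, E→{D}; now {D, E, F}.
Read 'b': D→{E}, E→{D}, F→{F, H}; now {D, E, F, H}.
Read 'c': D→∅, E→{F, G, H}, F→∅, H→{E}; union {E, F, G, H}; ε-closure = {D, E, F, G, H}.
Read 'c': D→∅, E→{F, G, H}, F→∅, G→{D, E}, H→{E}; now {D, E, F, G, H}.

{D, E, F, G, H}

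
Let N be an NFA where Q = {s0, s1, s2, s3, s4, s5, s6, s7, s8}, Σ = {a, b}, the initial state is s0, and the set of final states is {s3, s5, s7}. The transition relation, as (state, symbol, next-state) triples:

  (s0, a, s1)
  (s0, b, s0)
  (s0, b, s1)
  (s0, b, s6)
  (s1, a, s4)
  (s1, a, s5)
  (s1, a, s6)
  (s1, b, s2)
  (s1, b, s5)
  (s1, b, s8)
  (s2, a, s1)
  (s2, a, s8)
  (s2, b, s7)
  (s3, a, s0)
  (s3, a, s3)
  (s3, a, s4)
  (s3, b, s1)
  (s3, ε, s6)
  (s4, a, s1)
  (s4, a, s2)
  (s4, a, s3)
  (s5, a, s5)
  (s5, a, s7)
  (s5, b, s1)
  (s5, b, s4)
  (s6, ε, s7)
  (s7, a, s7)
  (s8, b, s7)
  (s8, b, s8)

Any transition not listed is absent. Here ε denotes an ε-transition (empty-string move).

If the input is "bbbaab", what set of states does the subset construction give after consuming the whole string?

{s0, s1, s2, s4, s5, s6, s7, s8}

Start in {s0}.
Read 'b': {s0} → {s0, s1, s6, s7}.
Read 'b': {s0, s1, s6, s7} → {s0, s1, s2, s5, s6, s7, s8}.
Read 'b': {s0, s1, s2, s5, s6, s7, s8} → {s0, s1, s2, s4, s5, s6, s7, s8}.
Read 'a': {s0, s1, s2, s4, s5, s6, s7, s8} → {s1, s2, s3, s4, s5, s6, s7, s8}.
Read 'a': {s1, s2, s3, s4, s5, s6, s7, s8} → {s0, s1, s2, s3, s4, s5, s6, s7, s8}.
Read 'b': {s0, s1, s2, s3, s4, s5, s6, s7, s8} → {s0, s1, s2, s4, s5, s6, s7, s8}.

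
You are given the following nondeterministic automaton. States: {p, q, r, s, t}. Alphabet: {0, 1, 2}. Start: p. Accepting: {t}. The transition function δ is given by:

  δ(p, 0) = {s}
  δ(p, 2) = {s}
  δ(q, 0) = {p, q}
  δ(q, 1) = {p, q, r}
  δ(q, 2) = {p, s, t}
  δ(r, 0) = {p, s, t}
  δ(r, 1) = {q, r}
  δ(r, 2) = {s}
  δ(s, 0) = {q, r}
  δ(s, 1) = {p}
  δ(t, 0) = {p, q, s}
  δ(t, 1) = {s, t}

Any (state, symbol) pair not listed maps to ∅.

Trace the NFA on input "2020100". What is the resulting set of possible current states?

{p, q, r, s}

Start in {p}.
Read '2': p→{s}; now {s}.
Read '0': s→{q, r}; now {q, r}.
Read '2': q→{p, s, t}, r→{s}; now {p, s, t}.
Read '0': p→{s}, s→{q, r}, t→{p, q, s}; now {p, q, r, s}.
Read '1': p→∅, q→{p, q, r}, r→{q, r}, s→{p}; now {p, q, r}.
Read '0': p→{s}, q→{p, q}, r→{p, s, t}; now {p, q, s, t}.
Read '0': p→{s}, q→{p, q}, s→{q, r}, t→{p, q, s}; now {p, q, r, s}.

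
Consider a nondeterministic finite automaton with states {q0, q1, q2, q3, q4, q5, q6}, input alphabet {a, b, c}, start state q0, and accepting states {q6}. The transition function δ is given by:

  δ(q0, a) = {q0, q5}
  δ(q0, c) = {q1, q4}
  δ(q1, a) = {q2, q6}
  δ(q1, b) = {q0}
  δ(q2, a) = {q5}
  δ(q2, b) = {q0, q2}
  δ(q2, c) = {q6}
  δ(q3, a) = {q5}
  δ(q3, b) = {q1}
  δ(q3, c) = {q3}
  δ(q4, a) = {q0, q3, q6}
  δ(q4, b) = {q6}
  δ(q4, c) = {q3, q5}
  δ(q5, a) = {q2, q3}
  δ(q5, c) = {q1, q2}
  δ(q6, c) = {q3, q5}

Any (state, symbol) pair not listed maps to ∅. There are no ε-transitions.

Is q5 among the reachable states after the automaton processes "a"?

Yes

Start in {q0}.
Read 'a': q0→{q0, q5}; now {q0, q5}.
State q5 is in {q0, q5}.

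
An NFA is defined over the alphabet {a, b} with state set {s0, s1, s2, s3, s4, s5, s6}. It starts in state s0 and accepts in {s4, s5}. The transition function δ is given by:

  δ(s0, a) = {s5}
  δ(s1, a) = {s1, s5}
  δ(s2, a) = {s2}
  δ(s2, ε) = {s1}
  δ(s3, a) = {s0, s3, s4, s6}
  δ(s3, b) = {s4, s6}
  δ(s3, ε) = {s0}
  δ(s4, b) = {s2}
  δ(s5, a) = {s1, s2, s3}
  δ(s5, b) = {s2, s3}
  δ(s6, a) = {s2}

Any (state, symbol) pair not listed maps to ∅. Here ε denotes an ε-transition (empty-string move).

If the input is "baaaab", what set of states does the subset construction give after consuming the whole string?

∅

Start in {s0}.
Read 'b': s0→∅; now ∅.
The set is empty and remains empty for the remaining 5 symbols.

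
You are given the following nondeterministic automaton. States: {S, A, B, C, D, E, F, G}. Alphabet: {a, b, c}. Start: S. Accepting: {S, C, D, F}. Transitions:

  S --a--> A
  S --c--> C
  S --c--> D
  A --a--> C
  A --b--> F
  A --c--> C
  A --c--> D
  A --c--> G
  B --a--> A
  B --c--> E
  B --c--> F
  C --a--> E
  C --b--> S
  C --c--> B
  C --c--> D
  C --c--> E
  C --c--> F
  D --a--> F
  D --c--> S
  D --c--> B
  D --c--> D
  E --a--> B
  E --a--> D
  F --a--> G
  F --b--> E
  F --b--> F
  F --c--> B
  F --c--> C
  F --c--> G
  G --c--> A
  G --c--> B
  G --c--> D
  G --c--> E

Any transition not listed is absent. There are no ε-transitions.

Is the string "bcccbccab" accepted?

Start in {S}.
Read 'b': S→∅; now ∅.
The set is empty and remains empty for the remaining 8 symbols.
The final set ∅ contains no accepting state.

No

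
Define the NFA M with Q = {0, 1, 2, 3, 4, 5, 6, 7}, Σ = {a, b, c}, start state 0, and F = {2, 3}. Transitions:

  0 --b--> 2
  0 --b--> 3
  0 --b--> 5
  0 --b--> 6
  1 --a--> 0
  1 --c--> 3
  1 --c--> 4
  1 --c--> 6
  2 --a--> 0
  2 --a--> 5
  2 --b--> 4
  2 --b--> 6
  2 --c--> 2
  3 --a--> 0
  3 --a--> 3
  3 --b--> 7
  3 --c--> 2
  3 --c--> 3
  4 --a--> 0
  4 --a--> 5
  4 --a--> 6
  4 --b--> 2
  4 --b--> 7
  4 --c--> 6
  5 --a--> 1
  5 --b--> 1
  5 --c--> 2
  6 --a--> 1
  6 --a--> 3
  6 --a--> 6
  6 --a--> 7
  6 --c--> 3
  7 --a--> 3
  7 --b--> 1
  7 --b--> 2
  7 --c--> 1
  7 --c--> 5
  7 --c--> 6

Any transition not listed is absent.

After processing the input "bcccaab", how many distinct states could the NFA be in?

Start in {0}.
Read 'b': {0} → {2, 3, 5, 6}.
Read 'c': {2, 3, 5, 6} → {2, 3}.
Read 'c': {2, 3} → {2, 3}.
Read 'c': {2, 3} → {2, 3}.
Read 'a': {2, 3} → {0, 3, 5}.
Read 'a': {0, 3, 5} → {0, 1, 3}.
Read 'b': {0, 1, 3} → {2, 3, 5, 6, 7}.
That set has 5 states.

5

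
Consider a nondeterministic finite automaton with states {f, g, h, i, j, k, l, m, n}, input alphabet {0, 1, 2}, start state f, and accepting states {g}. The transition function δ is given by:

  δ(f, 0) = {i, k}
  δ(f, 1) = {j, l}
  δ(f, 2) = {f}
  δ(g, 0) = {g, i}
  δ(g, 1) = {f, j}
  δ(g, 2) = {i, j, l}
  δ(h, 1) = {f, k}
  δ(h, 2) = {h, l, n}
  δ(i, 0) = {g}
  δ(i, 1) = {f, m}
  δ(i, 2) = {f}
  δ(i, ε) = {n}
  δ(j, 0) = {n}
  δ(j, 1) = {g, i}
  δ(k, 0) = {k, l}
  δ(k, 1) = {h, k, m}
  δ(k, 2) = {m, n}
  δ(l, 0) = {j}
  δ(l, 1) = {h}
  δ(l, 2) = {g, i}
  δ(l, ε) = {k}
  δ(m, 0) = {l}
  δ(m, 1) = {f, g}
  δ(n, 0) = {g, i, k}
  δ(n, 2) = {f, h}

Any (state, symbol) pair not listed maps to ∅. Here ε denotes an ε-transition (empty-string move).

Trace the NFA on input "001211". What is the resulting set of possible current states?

{f, g, h, i, j, k, l, m, n}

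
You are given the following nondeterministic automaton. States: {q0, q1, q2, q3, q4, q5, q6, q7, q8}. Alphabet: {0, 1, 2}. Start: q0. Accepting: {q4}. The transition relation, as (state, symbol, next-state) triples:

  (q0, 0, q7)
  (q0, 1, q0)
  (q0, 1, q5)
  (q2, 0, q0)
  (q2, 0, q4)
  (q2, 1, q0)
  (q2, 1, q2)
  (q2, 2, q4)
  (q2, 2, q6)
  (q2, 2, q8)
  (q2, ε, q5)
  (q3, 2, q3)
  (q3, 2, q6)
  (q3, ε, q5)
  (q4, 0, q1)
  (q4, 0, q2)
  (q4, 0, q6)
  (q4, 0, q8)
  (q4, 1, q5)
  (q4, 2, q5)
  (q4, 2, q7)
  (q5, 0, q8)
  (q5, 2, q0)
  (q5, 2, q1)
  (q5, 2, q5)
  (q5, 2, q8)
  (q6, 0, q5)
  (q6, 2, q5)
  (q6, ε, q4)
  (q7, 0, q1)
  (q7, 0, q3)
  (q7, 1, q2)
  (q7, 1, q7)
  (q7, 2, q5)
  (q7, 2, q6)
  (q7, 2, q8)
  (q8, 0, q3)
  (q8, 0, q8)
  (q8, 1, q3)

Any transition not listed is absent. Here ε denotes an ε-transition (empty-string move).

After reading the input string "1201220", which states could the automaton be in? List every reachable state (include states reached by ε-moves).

Start in {q0}.
Read '1': {q0} → {q0, q5}.
Read '2': {q0, q5} → {q0, q1, q5, q8}.
Read '0': {q0, q1, q5, q8} → {q3, q5, q7, q8}.
Read '1': {q3, q5, q7, q8} → {q2, q3, q5, q7}.
Read '2': {q2, q3, q5, q7} → {q0, q1, q3, q4, q5, q6, q8}.
Read '2': {q0, q1, q3, q4, q5, q6, q8} → {q0, q1, q3, q4, q5, q6, q7, q8}.
Read '0': {q0, q1, q3, q4, q5, q6, q7, q8} → {q1, q2, q3, q4, q5, q6, q7, q8}.

{q1, q2, q3, q4, q5, q6, q7, q8}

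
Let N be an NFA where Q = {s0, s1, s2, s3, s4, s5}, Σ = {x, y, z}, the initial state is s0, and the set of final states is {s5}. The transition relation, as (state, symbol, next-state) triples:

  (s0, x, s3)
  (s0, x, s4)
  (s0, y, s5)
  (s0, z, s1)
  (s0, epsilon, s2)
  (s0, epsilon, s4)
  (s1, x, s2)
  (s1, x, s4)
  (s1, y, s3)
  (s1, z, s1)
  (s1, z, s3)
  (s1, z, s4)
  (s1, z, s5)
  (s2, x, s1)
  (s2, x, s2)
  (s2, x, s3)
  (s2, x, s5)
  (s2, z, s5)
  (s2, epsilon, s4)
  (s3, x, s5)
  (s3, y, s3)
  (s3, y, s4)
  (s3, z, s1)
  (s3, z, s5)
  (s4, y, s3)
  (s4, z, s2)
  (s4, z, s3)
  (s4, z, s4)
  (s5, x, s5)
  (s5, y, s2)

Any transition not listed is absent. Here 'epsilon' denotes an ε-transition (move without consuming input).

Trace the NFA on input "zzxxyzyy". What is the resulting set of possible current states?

{s3, s4}

Start: ε-closure({s0}) = {s0, s2, s4}.
Read 'z': s0→{s1}, s2→{s5}, s4→{s2, s3, s4}; now {s1, s2, s3, s4, s5}.
Read 'z': s1→{s1, s3, s4, s5}, s2→{s5}, s3→{s1, s5}, s4→{s2, s3, s4}, s5→∅; now {s1, s2, s3, s4, s5}.
Read 'x': s1→{s2, s4}, s2→{s1, s2, s3, s5}, s3→{s5}, s4→∅, s5→{s5}; now {s1, s2, s3, s4, s5}.
Read 'x': s1→{s2, s4}, s2→{s1, s2, s3, s5}, s3→{s5}, s4→∅, s5→{s5}; now {s1, s2, s3, s4, s5}.
Read 'y': s1→{s3}, s2→∅, s3→{s3, s4}, s4→{s3}, s5→{s2}; now {s2, s3, s4}.
Read 'z': s2→{s5}, s3→{s1, s5}, s4→{s2, s3, s4}; now {s1, s2, s3, s4, s5}.
Read 'y': s1→{s3}, s2→∅, s3→{s3, s4}, s4→{s3}, s5→{s2}; now {s2, s3, s4}.
Read 'y': s2→∅, s3→{s3, s4}, s4→{s3}; now {s3, s4}.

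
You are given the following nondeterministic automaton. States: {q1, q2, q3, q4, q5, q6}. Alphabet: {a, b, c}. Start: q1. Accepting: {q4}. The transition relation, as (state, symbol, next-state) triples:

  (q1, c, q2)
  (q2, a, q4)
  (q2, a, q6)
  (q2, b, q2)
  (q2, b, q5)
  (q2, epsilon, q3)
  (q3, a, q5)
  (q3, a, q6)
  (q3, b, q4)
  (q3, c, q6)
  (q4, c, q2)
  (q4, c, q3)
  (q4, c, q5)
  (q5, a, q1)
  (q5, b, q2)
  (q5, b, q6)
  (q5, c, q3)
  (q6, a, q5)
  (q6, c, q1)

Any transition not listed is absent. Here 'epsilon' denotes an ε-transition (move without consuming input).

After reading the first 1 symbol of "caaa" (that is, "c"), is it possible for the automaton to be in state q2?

Yes

Start in {q1}.
Read 'c': q1→{q2}; union {q2}; ε-closure = {q2, q3}.
State q2 is in {q2, q3}.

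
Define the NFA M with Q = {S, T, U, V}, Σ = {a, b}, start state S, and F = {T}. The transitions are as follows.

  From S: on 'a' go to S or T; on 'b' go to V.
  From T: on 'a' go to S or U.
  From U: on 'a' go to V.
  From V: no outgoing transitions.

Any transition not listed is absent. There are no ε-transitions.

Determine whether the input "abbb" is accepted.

No

Start in {S}.
Read 'a': S→{S, T}; now {S, T}.
Read 'b': S→{V}, T→∅; now {V}.
Read 'b': V→∅; now ∅.
The set is empty and remains empty for the remaining 1 symbol.
The final set ∅ contains no accepting state.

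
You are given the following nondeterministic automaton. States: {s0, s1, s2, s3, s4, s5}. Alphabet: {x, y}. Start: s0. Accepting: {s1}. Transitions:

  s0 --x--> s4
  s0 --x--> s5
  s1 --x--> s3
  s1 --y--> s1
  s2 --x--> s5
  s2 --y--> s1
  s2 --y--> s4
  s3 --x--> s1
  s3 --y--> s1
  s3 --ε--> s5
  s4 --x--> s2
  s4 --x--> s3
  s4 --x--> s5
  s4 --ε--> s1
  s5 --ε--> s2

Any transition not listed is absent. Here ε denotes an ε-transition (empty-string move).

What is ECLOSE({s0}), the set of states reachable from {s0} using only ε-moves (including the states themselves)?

{s0}

Begin with {s0}.
No ε-moves leave this set, so the closure equals the set itself.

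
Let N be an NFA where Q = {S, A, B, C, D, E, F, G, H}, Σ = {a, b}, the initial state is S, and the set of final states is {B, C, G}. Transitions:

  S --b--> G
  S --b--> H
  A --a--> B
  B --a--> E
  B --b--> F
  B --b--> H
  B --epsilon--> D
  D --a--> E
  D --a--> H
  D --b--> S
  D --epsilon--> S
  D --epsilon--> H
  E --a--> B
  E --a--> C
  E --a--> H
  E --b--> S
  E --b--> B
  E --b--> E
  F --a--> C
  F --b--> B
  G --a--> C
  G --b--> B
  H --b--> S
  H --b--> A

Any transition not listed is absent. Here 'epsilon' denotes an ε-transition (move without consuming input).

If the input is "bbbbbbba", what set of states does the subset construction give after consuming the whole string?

{S, B, C, D, E, H}

Start in {S}.
Read 'b': S→{G, H}; now {G, H}.
Read 'b': G→{B}, H→{S, A}; union {S, A, B}; ε-closure = {S, A, B, D, H}.
Read 'b': S→{G, H}, A→∅, B→{F, H}, D→{S}, H→{S, A}; now {S, A, F, G, H}.
Read 'b': S→{G, H}, A→∅, F→{B}, G→{B}, H→{S, A}; union {S, A, B, G, H}; ε-closure = {S, A, B, D, G, H}.
Read 'b': S→{G, H}, A→∅, B→{F, H}, D→{S}, G→{B}, H→{S, A}; union {S, A, B, F, G, H}; ε-closure = {S, A, B, D, F, G, H}.
Read 'b': S→{G, H}, A→∅, B→{F, H}, D→{S}, F→{B}, G→{B}, H→{S, A}; union {S, A, B, F, G, H}; ε-closure = {S, A, B, D, F, G, H}.
Read 'b': S→{G, H}, A→∅, B→{F, H}, D→{S}, F→{B}, G→{B}, H→{S, A}; union {S, A, B, F, G, H}; ε-closure = {S, A, B, D, F, G, H}.
Read 'a': S→∅, A→{B}, B→{E}, D→{E, H}, F→{C}, G→{C}, H→∅; union {B, C, E, H}; ε-closure = {S, B, C, D, E, H}.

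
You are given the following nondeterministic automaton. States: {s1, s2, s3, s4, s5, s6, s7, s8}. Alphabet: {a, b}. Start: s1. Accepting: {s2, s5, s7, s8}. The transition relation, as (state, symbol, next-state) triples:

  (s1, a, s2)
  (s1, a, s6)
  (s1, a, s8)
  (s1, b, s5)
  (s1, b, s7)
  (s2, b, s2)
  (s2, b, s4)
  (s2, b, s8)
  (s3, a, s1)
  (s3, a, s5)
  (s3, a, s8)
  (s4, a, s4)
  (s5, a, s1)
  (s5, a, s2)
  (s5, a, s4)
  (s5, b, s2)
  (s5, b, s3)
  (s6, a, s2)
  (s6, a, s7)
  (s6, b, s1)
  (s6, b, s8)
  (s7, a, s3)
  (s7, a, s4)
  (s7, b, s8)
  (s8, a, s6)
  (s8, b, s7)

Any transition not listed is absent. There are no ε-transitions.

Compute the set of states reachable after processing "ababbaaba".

Start in {s1}.
Read 'a': s1→{s2, s6, s8}; now {s2, s6, s8}.
Read 'b': s2→{s2, s4, s8}, s6→{s1, s8}, s8→{s7}; now {s1, s2, s4, s7, s8}.
Read 'a': s1→{s2, s6, s8}, s2→∅, s4→{s4}, s7→{s3, s4}, s8→{s6}; now {s2, s3, s4, s6, s8}.
Read 'b': s2→{s2, s4, s8}, s3→∅, s4→∅, s6→{s1, s8}, s8→{s7}; now {s1, s2, s4, s7, s8}.
Read 'b': s1→{s5, s7}, s2→{s2, s4, s8}, s4→∅, s7→{s8}, s8→{s7}; now {s2, s4, s5, s7, s8}.
Read 'a': s2→∅, s4→{s4}, s5→{s1, s2, s4}, s7→{s3, s4}, s8→{s6}; now {s1, s2, s3, s4, s6}.
Read 'a': s1→{s2, s6, s8}, s2→∅, s3→{s1, s5, s8}, s4→{s4}, s6→{s2, s7}; now {s1, s2, s4, s5, s6, s7, s8}.
Read 'b': s1→{s5, s7}, s2→{s2, s4, s8}, s4→∅, s5→{s2, s3}, s6→{s1, s8}, s7→{s8}, s8→{s7}; now {s1, s2, s3, s4, s5, s7, s8}.
Read 'a': s1→{s2, s6, s8}, s2→∅, s3→{s1, s5, s8}, s4→{s4}, s5→{s1, s2, s4}, s7→{s3, s4}, s8→{s6}; now {s1, s2, s3, s4, s5, s6, s8}.

{s1, s2, s3, s4, s5, s6, s8}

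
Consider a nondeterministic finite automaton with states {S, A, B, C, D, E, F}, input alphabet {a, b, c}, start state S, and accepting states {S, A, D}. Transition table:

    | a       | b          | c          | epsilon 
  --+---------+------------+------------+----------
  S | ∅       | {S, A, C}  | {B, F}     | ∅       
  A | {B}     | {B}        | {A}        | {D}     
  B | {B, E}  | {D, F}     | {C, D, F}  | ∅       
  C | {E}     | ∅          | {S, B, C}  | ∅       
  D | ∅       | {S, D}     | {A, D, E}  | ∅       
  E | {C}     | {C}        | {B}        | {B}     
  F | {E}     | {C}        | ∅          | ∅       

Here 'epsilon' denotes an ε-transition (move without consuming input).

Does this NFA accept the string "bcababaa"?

Start in {S}.
Read 'b': S→{S, A, C}; union {S, A, C}; ε-closure = {S, A, C, D}.
Read 'c': S→{B, F}, A→{A}, C→{S, B, C}, D→{A, D, E}; now {S, A, B, C, D, E, F}.
Read 'a': S→∅, A→{B}, B→{B, E}, C→{E}, D→∅, E→{C}, F→{E}; now {B, C, E}.
Read 'b': B→{D, F}, C→∅, E→{C}; now {C, D, F}.
Read 'a': C→{E}, D→∅, F→{E}; union {E}; ε-closure = {B, E}.
Read 'b': B→{D, F}, E→{C}; now {C, D, F}.
Read 'a': C→{E}, D→∅, F→{E}; union {E}; ε-closure = {B, E}.
Read 'a': B→{B, E}, E→{C}; now {B, C, E}.
The final set {B, C, E} contains no accepting state.

No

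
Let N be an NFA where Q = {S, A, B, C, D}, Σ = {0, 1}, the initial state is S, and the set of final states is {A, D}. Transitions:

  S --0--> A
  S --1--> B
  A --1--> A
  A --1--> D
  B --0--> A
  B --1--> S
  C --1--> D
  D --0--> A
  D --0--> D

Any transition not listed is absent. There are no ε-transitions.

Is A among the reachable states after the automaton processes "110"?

Yes

Start in {S}.
Read '1': {S} → {B}.
Read '1': {B} → {S}.
Read '0': {S} → {A}.
State A is in {A}.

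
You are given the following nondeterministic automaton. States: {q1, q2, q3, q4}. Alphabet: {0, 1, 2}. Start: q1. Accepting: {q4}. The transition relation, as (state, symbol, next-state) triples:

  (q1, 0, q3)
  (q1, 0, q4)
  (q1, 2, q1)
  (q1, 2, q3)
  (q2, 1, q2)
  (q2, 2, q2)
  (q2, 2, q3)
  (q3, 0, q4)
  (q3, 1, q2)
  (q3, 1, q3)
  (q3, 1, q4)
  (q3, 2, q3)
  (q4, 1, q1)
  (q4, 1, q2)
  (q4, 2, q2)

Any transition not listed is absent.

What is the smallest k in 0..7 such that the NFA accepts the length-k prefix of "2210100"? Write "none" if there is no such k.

3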